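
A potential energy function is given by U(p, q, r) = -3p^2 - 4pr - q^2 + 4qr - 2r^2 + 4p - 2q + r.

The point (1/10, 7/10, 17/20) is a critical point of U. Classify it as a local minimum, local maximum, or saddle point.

The Hessian is constant: H = [[-6, 0, -4], [0, -2, 4], [-4, 4, -4]].
Leading principal minors: Δ₁ = -6, Δ₂ = 12, Δ₃ = 80.
The minors fit neither the all-positive nor the alternating-sign pattern, so H is indefinite: a saddle point.

saddle point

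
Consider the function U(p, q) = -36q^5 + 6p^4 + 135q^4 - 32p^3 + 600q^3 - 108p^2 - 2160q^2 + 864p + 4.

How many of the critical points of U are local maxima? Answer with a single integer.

2

U separates as a function of p plus a function of q, so ∇U=0 decouples.
∂U/∂p = 24(p - 4)(p - 3)(p + 3) = 0 at p ∈ {-3, 3, 4}; ∂U/∂q = -180q(q - 4)(q - 2)(q + 3) = 0 at q ∈ {-3, 0, 2, 4}.
The Hessian is diagonal: diag(U_pp, U_qq). Second derivatives: U_pp(-3)=1008, U_pp(3)=-144, U_pp(4)=168; U_qq(-3)=18900, U_qq(0)=-4320, U_qq(2)=3600, U_qq(4)=-10080.
Local maxima occur where both diagonal entries negative: (3, 0), (3, 4). Count: 2.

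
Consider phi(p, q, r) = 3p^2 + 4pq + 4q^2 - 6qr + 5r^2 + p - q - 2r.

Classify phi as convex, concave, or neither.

convex

phi is quadratic, so its Hessian is the constant matrix H = [[6, 4, 0], [4, 8, -6], [0, -6, 10]].
Leading principal minors: 6, 32, 104.
All positive ⇒ H ≻ 0 ⇒ convex.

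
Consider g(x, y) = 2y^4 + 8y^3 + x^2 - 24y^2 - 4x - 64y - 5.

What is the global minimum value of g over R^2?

-137

g(x,y) separates as P(x) + Q(y) − 5, so its minimum is min P + min Q − 5.
P'(x) = 2x - 4 vanishes at x ∈ {2}; Q'(y) = 8(y - 2)(y + 1)(y + 4) vanishes at y ∈ {-4, -1, 2}.
Local minima of P (where P''>0): P(2)=-4. Local minima of Q: Q(-4)=-128, Q(2)=-128.
So the global minimum of g is P(2) + Q(-4) − 5 = -4 − 128 − 5 = -137, attained at (2, -4).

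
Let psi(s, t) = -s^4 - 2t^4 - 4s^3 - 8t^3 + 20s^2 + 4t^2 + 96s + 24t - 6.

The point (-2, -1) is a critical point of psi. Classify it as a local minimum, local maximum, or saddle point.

local minimum

The mixed partial ∂²psi/∂s∂t is 0, so the Hessian at any point is diag(psi_ss, psi_tt) = diag(4(-3s^2 - 6s + 10), 8(-3t^2 - 6t + 1)).
At (-2, -1): H = diag(40, 32).
Both eigenvalues are positive, so H is positive definite: a local minimum.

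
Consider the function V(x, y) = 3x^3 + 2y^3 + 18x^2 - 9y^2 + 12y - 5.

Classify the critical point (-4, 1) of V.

The mixed partial ∂²V/∂x∂y is 0, so the Hessian at any point is diag(V_xx, V_yy) = diag(18(x + 2), 6(2y - 3)).
At (-4, 1): H = diag(-36, -6).
Both eigenvalues are negative, so H is negative definite: a local maximum.

local maximum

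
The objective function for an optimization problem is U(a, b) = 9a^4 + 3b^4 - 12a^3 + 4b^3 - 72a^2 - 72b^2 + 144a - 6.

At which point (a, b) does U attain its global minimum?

(-2, -4)

U(a,b) separates as P(a) + Q(b) − 6, so its minimum is min P + min Q − 6.
P'(a) = 36(a - 2)(a - 1)(a + 2) vanishes at a ∈ {-2, 1, 2}; Q'(b) = 12b(b - 3)(b + 4) vanishes at b ∈ {-4, 0, 3}.
Local minima of P (where P''>0): P(-2)=-336, P(2)=48. Local minima of Q: Q(-4)=-640, Q(3)=-297.
So the global minimum of U is P(-2) + Q(-4) − 6 = -336 − 640 − 6 = -982, attained at (-2, -4).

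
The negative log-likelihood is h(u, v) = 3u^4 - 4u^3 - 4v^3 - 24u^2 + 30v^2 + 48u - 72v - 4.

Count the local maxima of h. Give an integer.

h separates as a function of u plus a function of v, so ∇h=0 decouples.
∂h/∂u = 12(u - 2)(u - 1)(u + 2) = 0 at u ∈ {-2, 1, 2}; ∂h/∂v = -12(v - 3)(v - 2) = 0 at v ∈ {2, 3}.
The Hessian is diagonal: diag(h_uu, h_vv). Second derivatives: h_uu(-2)=144, h_uu(1)=-36, h_uu(2)=48; h_vv(2)=12, h_vv(3)=-12.
Local maxima occur where both diagonal entries negative: (1, 3). Count: 1.

1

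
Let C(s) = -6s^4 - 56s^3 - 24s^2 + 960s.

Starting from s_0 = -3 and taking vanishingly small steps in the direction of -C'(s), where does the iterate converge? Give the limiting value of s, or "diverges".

-4

C'(s) = -24(s - 2)(s + 4)(s + 5), so C'(-3) = 240.
Gradient descent moves in the -C' direction, i.e. s is decreasing.
The nearest critical point in that direction is s = -4, where C'' = 144 > 0 (a local minimum). The iterate converges there.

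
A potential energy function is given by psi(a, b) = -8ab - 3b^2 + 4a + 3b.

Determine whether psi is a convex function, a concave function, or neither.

psi is quadratic, so its Hessian is the constant matrix H = [[0, -8], [-8, -6]].
det(H) = -64, tr(H) = -6.
det(H) < 0, so H is indefinite: neither convex nor concave.

neither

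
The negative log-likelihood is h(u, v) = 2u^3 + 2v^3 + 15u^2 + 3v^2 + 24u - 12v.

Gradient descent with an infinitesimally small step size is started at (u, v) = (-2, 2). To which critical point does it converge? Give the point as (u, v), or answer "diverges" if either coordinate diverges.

(-1, 1)

h is separable, so gradient descent decouples: u follows -∂h/∂u, v follows -∂h/∂v.
∂h/∂u = 6(u + 1)(u + 4); at u=-2 this is -12, so u increases.
∂h/∂v = 6(v - 1)(v + 2); at v=2 this is 24, so v decreases.
u converges to its nearest critical value -1 (a local min of the u-part); v converges to 1. The iterate converges to (-1, 1).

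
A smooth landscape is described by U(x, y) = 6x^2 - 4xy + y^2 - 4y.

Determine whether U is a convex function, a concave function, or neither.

convex

U is quadratic, so its Hessian is the constant matrix H = [[12, -4], [-4, 2]].
det(H) = 8, tr(H) = 14.
det(H) > 0 and tr(H) > 0, so H is positive definite everywhere: convex.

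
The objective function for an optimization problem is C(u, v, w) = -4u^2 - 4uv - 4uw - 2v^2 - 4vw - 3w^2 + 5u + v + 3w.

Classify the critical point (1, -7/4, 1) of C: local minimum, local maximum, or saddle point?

local maximum

The Hessian is constant: H = [[-8, -4, -4], [-4, -4, -4], [-4, -4, -6]].
Leading principal minors: Δ₁ = -8, Δ₂ = 16, Δ₃ = -32.
The minors alternate sign starting negative (−, +, −), so H is negative definite: a local maximum.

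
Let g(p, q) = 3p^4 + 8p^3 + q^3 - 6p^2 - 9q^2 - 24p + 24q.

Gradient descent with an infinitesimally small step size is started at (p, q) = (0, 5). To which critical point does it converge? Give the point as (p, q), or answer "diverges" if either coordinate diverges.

(1, 4)

g is separable, so gradient descent decouples: p follows -∂g/∂p, q follows -∂g/∂q.
∂g/∂p = 12(p - 1)(p + 1)(p + 2); at p=0 this is -24, so p increases.
∂g/∂q = 3(q - 4)(q - 2); at q=5 this is 9, so q decreases.
p converges to its nearest critical value 1 (a local min of the p-part); q converges to 4. The iterate converges to (1, 4).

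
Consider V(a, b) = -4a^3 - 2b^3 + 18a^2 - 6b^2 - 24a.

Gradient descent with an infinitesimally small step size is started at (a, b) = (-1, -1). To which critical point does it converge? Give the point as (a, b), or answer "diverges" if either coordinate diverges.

(1, -2)

V is separable, so gradient descent decouples: a follows -∂V/∂a, b follows -∂V/∂b.
∂V/∂a = -12(a - 2)(a - 1); at a=-1 this is -72, so a increases.
∂V/∂b = -6b(b + 2); at b=-1 this is 6, so b decreases.
a converges to its nearest critical value 1 (a local min of the a-part); b converges to -2. The iterate converges to (1, -2).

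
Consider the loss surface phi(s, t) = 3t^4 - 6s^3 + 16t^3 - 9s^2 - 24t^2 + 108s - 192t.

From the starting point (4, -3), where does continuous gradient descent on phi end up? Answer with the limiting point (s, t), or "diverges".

phi is separable, so gradient descent decouples: s follows -∂phi/∂s, t follows -∂phi/∂t.
∂phi/∂s = -18(s - 2)(s + 3); at s=4 this is -252, so s increases.
∂phi/∂t = 12(t - 2)(t + 2)(t + 4); at t=-3 this is 60, so t decreases.
The s-coordinate has no critical point in that direction and runs off to infinity.

diverges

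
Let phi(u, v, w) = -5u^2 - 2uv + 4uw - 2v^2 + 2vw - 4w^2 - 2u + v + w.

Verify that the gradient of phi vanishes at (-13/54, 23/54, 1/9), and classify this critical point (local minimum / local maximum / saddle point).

local maximum

∇phi = (-10u - 2v + 4w - 2, -2u - 4v + 2w + 1, 4u + 2v - 8w + 1); substituting (-13/54, 23/54, 1/9) gives ∇phi = (0, 0, 0), so (-13/54, 23/54, 1/9) is indeed a critical point.
The Hessian is constant: H = [[-10, -2, 4], [-2, -4, 2], [4, 2, -8]].
Leading principal minors: Δ₁ = -10, Δ₂ = 36, Δ₃ = -216.
The minors alternate sign starting negative (−, +, −), so H is negative definite: a local maximum.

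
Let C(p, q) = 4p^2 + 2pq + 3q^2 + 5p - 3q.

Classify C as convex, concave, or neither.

convex

C is quadratic, so its Hessian is the constant matrix H = [[8, 2], [2, 6]].
det(H) = 44, tr(H) = 14.
det(H) > 0 and tr(H) > 0, so H is positive definite everywhere: convex.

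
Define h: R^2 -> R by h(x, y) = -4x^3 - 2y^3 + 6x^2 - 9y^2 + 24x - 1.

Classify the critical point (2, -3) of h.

The mixed partial ∂²h/∂x∂y is 0, so the Hessian at any point is diag(h_xx, h_yy) = diag(12(-2x + 1), -6(2y + 3)).
At (2, -3): H = diag(-36, 18).
The eigenvalues have opposite signs, so H is indefinite: a saddle point.

saddle point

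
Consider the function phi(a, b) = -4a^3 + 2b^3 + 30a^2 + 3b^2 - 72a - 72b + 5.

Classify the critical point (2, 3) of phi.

The mixed partial ∂²phi/∂a∂b is 0, so the Hessian at any point is diag(phi_aa, phi_bb) = diag(12(-2a + 5), 6(2b + 1)).
At (2, 3): H = diag(12, 42).
Both eigenvalues are positive, so H is positive definite: a local minimum.

local minimum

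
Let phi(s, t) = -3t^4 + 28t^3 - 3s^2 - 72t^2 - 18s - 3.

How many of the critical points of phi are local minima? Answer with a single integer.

phi separates as a function of s plus a function of t, so ∇phi=0 decouples.
∂phi/∂s = -6(s + 3) = 0 at s ∈ {-3}; ∂phi/∂t = -12t(t - 4)(t - 3) = 0 at t ∈ {0, 3, 4}.
The Hessian is diagonal: diag(phi_ss, phi_tt). Second derivatives: phi_ss(-3)=-6; phi_tt(0)=-144, phi_tt(3)=36, phi_tt(4)=-48.
Local minima occur where both diagonal entries positive: none. Count: 0.

0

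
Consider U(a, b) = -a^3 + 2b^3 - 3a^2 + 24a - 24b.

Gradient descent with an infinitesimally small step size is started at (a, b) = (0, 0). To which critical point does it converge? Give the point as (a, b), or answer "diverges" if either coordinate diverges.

(-4, 2)

U is separable, so gradient descent decouples: a follows -∂U/∂a, b follows -∂U/∂b.
∂U/∂a = -3(a - 2)(a + 4); at a=0 this is 24, so a decreases.
∂U/∂b = 6(b - 2)(b + 2); at b=0 this is -24, so b increases.
a converges to its nearest critical value -4 (a local min of the a-part); b converges to 2. The iterate converges to (-4, 2).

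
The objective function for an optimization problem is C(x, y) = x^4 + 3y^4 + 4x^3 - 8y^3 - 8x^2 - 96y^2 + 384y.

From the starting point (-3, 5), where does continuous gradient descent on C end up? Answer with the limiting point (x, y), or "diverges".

(-4, 4)

C is separable, so gradient descent decouples: x follows -∂C/∂x, y follows -∂C/∂y.
∂C/∂x = 4x(x - 1)(x + 4); at x=-3 this is 48, so x decreases.
∂C/∂y = 12(y - 4)(y - 2)(y + 4); at y=5 this is 324, so y decreases.
x converges to its nearest critical value -4 (a local min of the x-part); y converges to 4. The iterate converges to (-4, 4).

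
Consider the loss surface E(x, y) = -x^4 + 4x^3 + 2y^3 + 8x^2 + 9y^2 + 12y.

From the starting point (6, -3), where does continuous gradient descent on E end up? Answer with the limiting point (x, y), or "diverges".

diverges

E is separable, so gradient descent decouples: x follows -∂E/∂x, y follows -∂E/∂y.
∂E/∂x = -4x(x - 4)(x + 1); at x=6 this is -336, so x increases.
∂E/∂y = 6(y + 1)(y + 2); at y=-3 this is 12, so y decreases.
The x-coordinate has no critical point in that direction and runs off to infinity.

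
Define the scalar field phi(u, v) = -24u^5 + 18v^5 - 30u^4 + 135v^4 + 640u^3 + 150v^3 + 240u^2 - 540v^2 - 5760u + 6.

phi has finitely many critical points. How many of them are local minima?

4

phi separates as a function of u plus a function of v, so ∇phi=0 decouples.
∂phi/∂u = -120(u - 3)(u - 2)(u + 2)(u + 4) = 0 at u ∈ {-4, -2, 2, 3}; ∂phi/∂v = 90v(v - 1)(v + 3)(v + 4) = 0 at v ∈ {-4, -3, 0, 1}.
The Hessian is diagonal: diag(phi_uu, phi_vv). Second derivatives: phi_uu(-4)=10080, phi_uu(-2)=-4800, phi_uu(2)=2880, phi_uu(3)=-4200; phi_vv(-4)=-1800, phi_vv(-3)=1080, phi_vv(0)=-1080, phi_vv(1)=1800.
Local minima occur where both diagonal entries positive: (-4, -3), (-4, 1), (2, -3), (2, 1). Count: 4.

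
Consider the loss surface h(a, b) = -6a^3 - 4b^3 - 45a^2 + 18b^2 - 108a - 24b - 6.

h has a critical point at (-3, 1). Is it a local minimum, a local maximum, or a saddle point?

local minimum

The mixed partial ∂²h/∂a∂b is 0, so the Hessian at any point is diag(h_aa, h_bb) = diag(-18(2a + 5), 12(-2b + 3)).
At (-3, 1): H = diag(18, 12).
Both eigenvalues are positive, so H is positive definite: a local minimum.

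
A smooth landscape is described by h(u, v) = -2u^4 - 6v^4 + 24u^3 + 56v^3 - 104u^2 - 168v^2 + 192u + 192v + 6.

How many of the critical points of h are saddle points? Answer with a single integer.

h separates as a function of u plus a function of v, so ∇h=0 decouples.
∂h/∂u = -8(u - 4)(u - 3)(u - 2) = 0 at u ∈ {2, 3, 4}; ∂h/∂v = -24(v - 4)(v - 2)(v - 1) = 0 at v ∈ {1, 2, 4}.
The Hessian is diagonal: diag(h_uu, h_vv). Second derivatives: h_uu(2)=-16, h_uu(3)=8, h_uu(4)=-16; h_vv(1)=-72, h_vv(2)=48, h_vv(4)=-144.
Saddle points occur where the two diagonal entries have opposite signs: (2, 2), (3, 1), (3, 4), (4, 2). Count: 4.

4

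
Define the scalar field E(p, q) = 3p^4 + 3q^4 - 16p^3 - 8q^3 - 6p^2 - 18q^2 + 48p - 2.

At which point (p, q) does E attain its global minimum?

(4, 3)

E(p,q) separates as A(p) + B(q) − 2, so its minimum is min A + min B − 2.
A'(p) = 12(p - 4)(p - 1)(p + 1) vanishes at p ∈ {-1, 1, 4}; B'(q) = 12q(q - 3)(q + 1) vanishes at q ∈ {-1, 0, 3}.
Local minima of A (where A''>0): A(-1)=-35, A(4)=-160. Local minima of B: B(-1)=-7, B(3)=-135.
So the global minimum of E is A(4) + B(3) − 2 = -160 − 135 − 2 = -297, attained at (4, 3).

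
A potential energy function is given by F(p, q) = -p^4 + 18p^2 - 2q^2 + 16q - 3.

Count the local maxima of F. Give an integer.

2

F separates as a function of p plus a function of q, so ∇F=0 decouples.
∂F/∂p = -4p(p - 3)(p + 3) = 0 at p ∈ {-3, 0, 3}; ∂F/∂q = -4(q - 4) = 0 at q ∈ {4}.
The Hessian is diagonal: diag(F_pp, F_qq). Second derivatives: F_pp(-3)=-72, F_pp(0)=36, F_pp(3)=-72; F_qq(4)=-4.
Local maxima occur where both diagonal entries negative: (-3, 4), (3, 4). Count: 2.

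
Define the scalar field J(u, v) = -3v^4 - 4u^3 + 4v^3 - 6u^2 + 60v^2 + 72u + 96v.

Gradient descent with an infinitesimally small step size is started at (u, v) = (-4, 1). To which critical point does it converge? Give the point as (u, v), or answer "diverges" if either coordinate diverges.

J is separable, so gradient descent decouples: u follows -∂J/∂u, v follows -∂J/∂v.
∂J/∂u = -12(u - 2)(u + 3); at u=-4 this is -72, so u increases.
∂J/∂v = -12(v - 4)(v + 1)(v + 2); at v=1 this is 216, so v decreases.
u converges to its nearest critical value -3 (a local min of the u-part); v converges to -1. The iterate converges to (-3, -1).

(-3, -1)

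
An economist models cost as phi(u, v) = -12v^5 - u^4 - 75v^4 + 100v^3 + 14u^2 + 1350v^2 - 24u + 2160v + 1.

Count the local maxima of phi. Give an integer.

phi separates as a function of u plus a function of v, so ∇phi=0 decouples.
∂phi/∂u = -4(u - 2)(u - 1)(u + 3) = 0 at u ∈ {-3, 1, 2}; ∂phi/∂v = -60(v - 3)(v + 1)(v + 3)(v + 4) = 0 at v ∈ {-4, -3, -1, 3}.
The Hessian is diagonal: diag(phi_uu, phi_vv). Second derivatives: phi_uu(-3)=-80, phi_uu(1)=16, phi_uu(2)=-20; phi_vv(-4)=1260, phi_vv(-3)=-720, phi_vv(-1)=1440, phi_vv(3)=-10080.
Local maxima occur where both diagonal entries negative: (-3, -3), (-3, 3), (2, -3), (2, 3). Count: 4.

4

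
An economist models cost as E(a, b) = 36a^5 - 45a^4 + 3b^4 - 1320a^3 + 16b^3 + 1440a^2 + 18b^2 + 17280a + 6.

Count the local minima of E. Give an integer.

E separates as a function of a plus a function of b, so ∇E=0 decouples.
∂E/∂a = 180(a - 4)(a - 3)(a + 2)(a + 4) = 0 at a ∈ {-4, -2, 3, 4}; ∂E/∂b = 12b(b + 1)(b + 3) = 0 at b ∈ {-3, -1, 0}.
The Hessian is diagonal: diag(E_aa, E_bb). Second derivatives: E_aa(-4)=-20160, E_aa(-2)=10800, E_aa(3)=-6300, E_aa(4)=8640; E_bb(-3)=72, E_bb(-1)=-24, E_bb(0)=36.
Local minima occur where both diagonal entries positive: (-2, -3), (-2, 0), (4, -3), (4, 0). Count: 4.

4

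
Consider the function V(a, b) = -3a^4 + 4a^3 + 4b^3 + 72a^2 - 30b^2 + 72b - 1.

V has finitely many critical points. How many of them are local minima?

1

V separates as a function of a plus a function of b, so ∇V=0 decouples.
∂V/∂a = -12a(a - 4)(a + 3) = 0 at a ∈ {-3, 0, 4}; ∂V/∂b = 12(b - 3)(b - 2) = 0 at b ∈ {2, 3}.
The Hessian is diagonal: diag(V_aa, V_bb). Second derivatives: V_aa(-3)=-252, V_aa(0)=144, V_aa(4)=-336; V_bb(2)=-12, V_bb(3)=12.
Local minima occur where both diagonal entries positive: (0, 3). Count: 1.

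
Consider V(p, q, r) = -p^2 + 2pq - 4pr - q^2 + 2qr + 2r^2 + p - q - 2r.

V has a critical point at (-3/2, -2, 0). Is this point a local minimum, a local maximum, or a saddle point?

The Hessian is constant: H = [[-2, 2, -4], [2, -2, 2], [-4, 2, 4]].
Leading principal minors: Δ₁ = -2, Δ₂ = 0, Δ₃ = 8.
The minors fit neither the all-positive nor the alternating-sign pattern, so H is indefinite: a saddle point.

saddle point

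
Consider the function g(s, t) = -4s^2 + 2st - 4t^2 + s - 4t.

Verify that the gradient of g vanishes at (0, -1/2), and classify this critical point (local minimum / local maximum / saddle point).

∇g = (-8s + 2t + 1, 2s - 8t - 4); substituting (0, -1/2) gives ∇g = (0, 0), so (0, -1/2) is indeed a critical point.
The Hessian of g is constant: H = [[-8, 2], [2, -8]].
det(H) = (-8)·(-8) − 2² = 60.
det(H) > 0 and tr(H) = -16 < 0, so H is negative definite and the point is a local maximum.

local maximum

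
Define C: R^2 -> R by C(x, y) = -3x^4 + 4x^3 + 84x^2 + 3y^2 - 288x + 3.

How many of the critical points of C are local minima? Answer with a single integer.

1

C separates as a function of x plus a function of y, so ∇C=0 decouples.
∂C/∂x = -12(x - 3)(x - 2)(x + 4) = 0 at x ∈ {-4, 2, 3}; ∂C/∂y = 6y = 0 at y ∈ {0}.
The Hessian is diagonal: diag(C_xx, C_yy). Second derivatives: C_xx(-4)=-504, C_xx(2)=72, C_xx(3)=-84; C_yy(0)=6.
Local minima occur where both diagonal entries positive: (2, 0). Count: 1.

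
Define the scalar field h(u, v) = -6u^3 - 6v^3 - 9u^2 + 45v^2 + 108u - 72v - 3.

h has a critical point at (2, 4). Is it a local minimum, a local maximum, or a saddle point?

The mixed partial ∂²h/∂u∂v is 0, so the Hessian at any point is diag(h_uu, h_vv) = diag(-18(2u + 1), 18(-2v + 5)).
At (2, 4): H = diag(-90, -54).
Both eigenvalues are negative, so H is negative definite: a local maximum.

local maximum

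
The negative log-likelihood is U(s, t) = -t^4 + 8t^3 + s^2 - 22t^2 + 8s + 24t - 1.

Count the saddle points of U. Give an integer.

U separates as a function of s plus a function of t, so ∇U=0 decouples.
∂U/∂s = 2(s + 4) = 0 at s ∈ {-4}; ∂U/∂t = -4(t - 3)(t - 2)(t - 1) = 0 at t ∈ {1, 2, 3}.
The Hessian is diagonal: diag(U_ss, U_tt). Second derivatives: U_ss(-4)=2; U_tt(1)=-8, U_tt(2)=4, U_tt(3)=-8.
Saddle points occur where the two diagonal entries have opposite signs: (-4, 1), (-4, 3). Count: 2.

2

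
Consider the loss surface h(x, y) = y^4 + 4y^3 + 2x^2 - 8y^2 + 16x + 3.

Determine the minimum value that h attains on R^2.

-157

h(x,y) separates as P(x) + Q(y) + 3, so its minimum is min P + min Q + 3.
P'(x) = 4x + 16 vanishes at x ∈ {-4}; Q'(y) = 4y(y - 1)(y + 4) vanishes at y ∈ {-4, 0, 1}.
Local minima of P (where P''>0): P(-4)=-32. Local minima of Q: Q(-4)=-128, Q(1)=-3.
So the global minimum of h is P(-4) + Q(-4) + 3 = -32 − 128 + 3 = -157, attained at (-4, -4).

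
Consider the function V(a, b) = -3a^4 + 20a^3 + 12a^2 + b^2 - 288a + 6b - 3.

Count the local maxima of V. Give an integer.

0

V separates as a function of a plus a function of b, so ∇V=0 decouples.
∂V/∂a = -12(a - 4)(a - 3)(a + 2) = 0 at a ∈ {-2, 3, 4}; ∂V/∂b = 2(b + 3) = 0 at b ∈ {-3}.
The Hessian is diagonal: diag(V_aa, V_bb). Second derivatives: V_aa(-2)=-360, V_aa(3)=60, V_aa(4)=-72; V_bb(-3)=2.
Local maxima occur where both diagonal entries negative: none. Count: 0.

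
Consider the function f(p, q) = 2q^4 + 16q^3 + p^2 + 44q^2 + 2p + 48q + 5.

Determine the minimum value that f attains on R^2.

-14

f(p,q) separates as A(p) + B(q) + 5, so its minimum is min A + min B + 5.
A'(p) = 2p + 2 vanishes at p ∈ {-1}; B'(q) = 8(q + 1)(q + 2)(q + 3) vanishes at q ∈ {-3, -2, -1}.
Local minima of A (where A''>0): A(-1)=-1. Local minima of B: B(-3)=-18, B(-1)=-18.
So the global minimum of f is A(-1) + B(-3) + 5 = -1 − 18 + 5 = -14, attained at (-1, -3).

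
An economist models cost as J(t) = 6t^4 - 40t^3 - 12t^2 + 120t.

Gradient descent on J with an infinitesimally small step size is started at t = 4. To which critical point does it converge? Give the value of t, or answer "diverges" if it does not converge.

J'(t) = 24(t - 5)(t - 1)(t + 1), so J'(4) = -360.
Gradient descent moves in the -J' direction, i.e. t is increasing.
The nearest critical point in that direction is t = 5, where J'' = 576 > 0 (a local minimum). The iterate converges there.

5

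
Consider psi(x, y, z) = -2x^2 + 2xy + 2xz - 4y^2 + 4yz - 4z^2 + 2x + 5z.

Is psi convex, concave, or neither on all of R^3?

psi is quadratic, so its Hessian is the constant matrix H = [[-4, 2, 2], [2, -8, 4], [2, 4, -8]].
Leading principal minors: -4, 28, -96.
Signs alternate −, +, − ⇒ H ≺ 0 ⇒ concave.

concave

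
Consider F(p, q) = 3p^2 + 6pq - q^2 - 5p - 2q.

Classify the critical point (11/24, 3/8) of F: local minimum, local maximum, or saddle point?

saddle point

The Hessian of F is constant: H = [[6, 6], [6, -2]].
det(H) = 6·(-2) − 6² = -48.
Since det(H) < 0, H is indefinite and the critical point is a saddle point.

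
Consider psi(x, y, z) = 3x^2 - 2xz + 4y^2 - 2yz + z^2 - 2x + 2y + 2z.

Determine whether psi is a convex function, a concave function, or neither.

convex

psi is quadratic, so its Hessian is the constant matrix H = [[6, 0, -2], [0, 8, -2], [-2, -2, 2]].
Leading principal minors: 6, 48, 40.
All positive ⇒ H ≻ 0 ⇒ convex.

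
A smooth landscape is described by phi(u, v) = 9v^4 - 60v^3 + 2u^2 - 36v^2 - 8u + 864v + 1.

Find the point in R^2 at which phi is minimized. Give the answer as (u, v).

phi(u,v) separates as P(u) + Q(v) + 1, so its minimum is min P + min Q + 1.
P'(u) = 4u - 8 vanishes at u ∈ {2}; Q'(v) = 36(v - 4)(v - 3)(v + 2) vanishes at v ∈ {-2, 3, 4}.
Local minima of P (where P''>0): P(2)=-8. Local minima of Q: Q(-2)=-1248, Q(4)=1344.
So the global minimum of phi is P(2) + Q(-2) + 1 = -8 − 1248 + 1 = -1255, attained at (2, -2).

(2, -2)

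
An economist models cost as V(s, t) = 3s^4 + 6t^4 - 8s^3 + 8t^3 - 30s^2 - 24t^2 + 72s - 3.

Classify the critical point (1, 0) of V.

The mixed partial ∂²V/∂s∂t is 0, so the Hessian at any point is diag(V_ss, V_tt) = diag(12(3s^2 - 4s - 5), 24(3t^2 + 2t - 2)).
At (1, 0): H = diag(-72, -48).
Both eigenvalues are negative, so H is negative definite: a local maximum.

local maximum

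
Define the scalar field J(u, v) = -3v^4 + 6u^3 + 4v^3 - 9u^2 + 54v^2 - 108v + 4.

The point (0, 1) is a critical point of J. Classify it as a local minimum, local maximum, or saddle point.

saddle point

The mixed partial ∂²J/∂u∂v is 0, so the Hessian at any point is diag(J_uu, J_vv) = diag(18(2u - 1), 12(-3v^2 + 2v + 9)).
At (0, 1): H = diag(-18, 96).
The eigenvalues have opposite signs, so H is indefinite: a saddle point.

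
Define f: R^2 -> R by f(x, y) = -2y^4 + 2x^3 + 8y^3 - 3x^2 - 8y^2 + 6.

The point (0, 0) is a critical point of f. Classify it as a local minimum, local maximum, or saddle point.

The mixed partial ∂²f/∂x∂y is 0, so the Hessian at any point is diag(f_xx, f_yy) = diag(6(2x - 1), 8(-3y^2 + 6y - 2)).
At (0, 0): H = diag(-6, -16).
Both eigenvalues are negative, so H is negative definite: a local maximum.

local maximum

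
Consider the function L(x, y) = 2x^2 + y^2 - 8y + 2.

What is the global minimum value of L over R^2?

-14

L(x,y) separates as P(x) + Q(y) + 2, so its minimum is min P + min Q + 2.
P'(x) = 4x vanishes at x ∈ {0}; Q'(y) = 2y - 8 vanishes at y ∈ {4}.
Local minima of P (where P''>0): P(0)=0. Local minima of Q: Q(4)=-16.
So the global minimum of L is P(0) + Q(4) + 2 = 0 − 16 + 2 = -14, attained at (0, 4).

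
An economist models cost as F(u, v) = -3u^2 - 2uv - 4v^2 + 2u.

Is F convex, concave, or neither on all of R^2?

concave

F is quadratic, so its Hessian is the constant matrix H = [[-6, -2], [-2, -8]].
det(H) = 44, tr(H) = -14.
det(H) > 0 and tr(H) < 0, so H is negative definite everywhere: concave.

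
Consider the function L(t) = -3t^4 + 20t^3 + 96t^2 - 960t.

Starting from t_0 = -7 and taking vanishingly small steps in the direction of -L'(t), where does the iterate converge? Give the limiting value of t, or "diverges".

L'(t) = -12(t - 5)(t - 4)(t + 4), so L'(-7) = 4752.
Gradient descent moves in the -L' direction, i.e. t is decreasing.
There is no critical point below t=-7, and L' keeps the same sign, so the iterate runs off to −∞.

diverges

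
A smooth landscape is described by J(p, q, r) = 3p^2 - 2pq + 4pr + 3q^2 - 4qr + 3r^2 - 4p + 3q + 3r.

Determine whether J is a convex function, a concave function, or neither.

convex

J is quadratic, so its Hessian is the constant matrix H = [[6, -2, 4], [-2, 6, -4], [4, -4, 6]].
Leading principal minors: 6, 32, 64.
All positive ⇒ H ≻ 0 ⇒ convex.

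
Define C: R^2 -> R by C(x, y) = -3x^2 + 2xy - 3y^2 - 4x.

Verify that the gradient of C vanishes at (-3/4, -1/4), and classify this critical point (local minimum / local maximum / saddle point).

local maximum

∇C = (-6x + 2y - 4, 2x - 6y); substituting (-3/4, -1/4) gives ∇C = (0, 0), so (-3/4, -1/4) is indeed a critical point.
The Hessian of C is constant: H = [[-6, 2], [2, -6]].
det(H) = (-6)·(-6) − 2² = 32.
det(H) > 0 and tr(H) = -12 < 0, so H is negative definite and the point is a local maximum.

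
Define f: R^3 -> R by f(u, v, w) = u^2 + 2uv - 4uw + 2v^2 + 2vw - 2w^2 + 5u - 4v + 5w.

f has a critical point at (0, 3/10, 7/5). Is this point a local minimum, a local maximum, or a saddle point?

saddle point

The Hessian is constant: H = [[2, 2, -4], [2, 4, 2], [-4, 2, -4]].
Leading principal minors: Δ₁ = 2, Δ₂ = 4, Δ₃ = -120.
The minors fit neither the all-positive nor the alternating-sign pattern, so H is indefinite: a saddle point.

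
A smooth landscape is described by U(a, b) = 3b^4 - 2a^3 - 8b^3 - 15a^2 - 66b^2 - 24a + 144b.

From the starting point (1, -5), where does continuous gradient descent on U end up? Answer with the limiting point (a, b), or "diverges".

diverges

U is separable, so gradient descent decouples: a follows -∂U/∂a, b follows -∂U/∂b.
∂U/∂a = -6(a + 1)(a + 4); at a=1 this is -60, so a increases.
∂U/∂b = 12(b - 4)(b - 1)(b + 3); at b=-5 this is -1296, so b increases.
The a-coordinate has no critical point in that direction and runs off to infinity.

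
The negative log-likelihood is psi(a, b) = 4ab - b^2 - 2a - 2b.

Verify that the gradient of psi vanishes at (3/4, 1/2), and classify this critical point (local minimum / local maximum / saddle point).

∇psi = (4b - 2, 4a - 2b - 2); substituting (3/4, 1/2) gives ∇psi = (0, 0), so (3/4, 1/2) is indeed a critical point.
The Hessian of psi is constant: H = [[0, 4], [4, -2]].
det(H) = 0·(-2) − 4² = -16.
Since det(H) < 0, H is indefinite and the critical point is a saddle point.

saddle point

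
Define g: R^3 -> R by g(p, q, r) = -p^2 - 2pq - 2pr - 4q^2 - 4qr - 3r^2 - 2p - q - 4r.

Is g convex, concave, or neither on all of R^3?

g is quadratic, so its Hessian is the constant matrix H = [[-2, -2, -2], [-2, -8, -4], [-2, -4, -6]].
Leading principal minors: -2, 12, -40.
Signs alternate −, +, − ⇒ H ≺ 0 ⇒ concave.

concave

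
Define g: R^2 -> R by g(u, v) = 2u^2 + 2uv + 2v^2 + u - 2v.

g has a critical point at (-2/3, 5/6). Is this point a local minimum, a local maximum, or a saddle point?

The Hessian of g is constant: H = [[4, 2], [2, 4]].
det(H) = 4·4 − 2² = 12.
det(H) > 0 and tr(H) = 8 > 0, so H is positive definite and the point is a local minimum.

local minimum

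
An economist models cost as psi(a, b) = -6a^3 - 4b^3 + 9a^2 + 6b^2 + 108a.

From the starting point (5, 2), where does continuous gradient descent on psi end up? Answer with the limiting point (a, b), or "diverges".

psi is separable, so gradient descent decouples: a follows -∂psi/∂a, b follows -∂psi/∂b.
∂psi/∂a = -18(a - 3)(a + 2); at a=5 this is -252, so a increases.
∂psi/∂b = -12b(b - 1); at b=2 this is -24, so b increases.
The a-coordinate has no critical point in that direction and runs off to infinity.

diverges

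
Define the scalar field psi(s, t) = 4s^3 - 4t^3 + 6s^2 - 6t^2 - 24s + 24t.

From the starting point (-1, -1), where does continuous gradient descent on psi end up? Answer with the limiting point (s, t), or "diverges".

psi is separable, so gradient descent decouples: s follows -∂psi/∂s, t follows -∂psi/∂t.
∂psi/∂s = 12(s - 1)(s + 2); at s=-1 this is -24, so s increases.
∂psi/∂t = -12(t - 1)(t + 2); at t=-1 this is 24, so t decreases.
s converges to its nearest critical value 1 (a local min of the s-part); t converges to -2. The iterate converges to (1, -2).

(1, -2)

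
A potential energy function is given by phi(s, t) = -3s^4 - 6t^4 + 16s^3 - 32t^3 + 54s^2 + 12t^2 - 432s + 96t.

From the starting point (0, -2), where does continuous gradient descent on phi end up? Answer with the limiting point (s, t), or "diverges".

phi is separable, so gradient descent decouples: s follows -∂phi/∂s, t follows -∂phi/∂t.
∂phi/∂s = -12(s - 4)(s - 3)(s + 3); at s=0 this is -432, so s increases.
∂phi/∂t = -24(t - 1)(t + 1)(t + 4); at t=-2 this is -144, so t increases.
s converges to its nearest critical value 3 (a local min of the s-part); t converges to -1. The iterate converges to (3, -1).

(3, -1)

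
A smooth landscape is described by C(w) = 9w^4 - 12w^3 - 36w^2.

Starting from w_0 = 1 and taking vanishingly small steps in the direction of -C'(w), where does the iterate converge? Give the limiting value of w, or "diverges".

2

C'(w) = 36w(w - 2)(w + 1), so C'(1) = -72.
Gradient descent moves in the -C' direction, i.e. w is increasing.
The nearest critical point in that direction is w = 2, where C'' = 216 > 0 (a local minimum). The iterate converges there.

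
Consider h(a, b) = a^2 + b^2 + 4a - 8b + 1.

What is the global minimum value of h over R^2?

h(a,b) separates as P(a) + Q(b) + 1, so its minimum is min P + min Q + 1.
P'(a) = 2a + 4 vanishes at a ∈ {-2}; Q'(b) = 2b - 8 vanishes at b ∈ {4}.
Local minima of P (where P''>0): P(-2)=-4. Local minima of Q: Q(4)=-16.
So the global minimum of h is P(-2) + Q(4) + 1 = -4 − 16 + 1 = -19, attained at (-2, 4).

-19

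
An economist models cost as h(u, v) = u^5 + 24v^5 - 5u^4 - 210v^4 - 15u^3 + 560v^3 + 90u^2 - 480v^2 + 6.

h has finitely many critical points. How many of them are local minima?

h separates as a function of u plus a function of v, so ∇h=0 decouples.
∂h/∂u = 5u(u - 4)(u - 3)(u + 3) = 0 at u ∈ {-3, 0, 3, 4}; ∂h/∂v = 120v(v - 4)(v - 2)(v - 1) = 0 at v ∈ {0, 1, 2, 4}.
The Hessian is diagonal: diag(h_uu, h_vv). Second derivatives: h_uu(-3)=-630, h_uu(0)=180, h_uu(3)=-90, h_uu(4)=140; h_vv(0)=-960, h_vv(1)=360, h_vv(2)=-480, h_vv(4)=2880.
Local minima occur where both diagonal entries positive: (0, 1), (0, 4), (4, 1), (4, 4). Count: 4.

4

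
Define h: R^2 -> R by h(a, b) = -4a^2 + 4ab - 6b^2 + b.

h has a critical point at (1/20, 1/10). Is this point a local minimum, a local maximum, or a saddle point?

The Hessian of h is constant: H = [[-8, 4], [4, -12]].
det(H) = (-8)·(-12) − 4² = 80.
det(H) > 0 and tr(H) = -20 < 0, so H is negative definite and the point is a local maximum.

local maximum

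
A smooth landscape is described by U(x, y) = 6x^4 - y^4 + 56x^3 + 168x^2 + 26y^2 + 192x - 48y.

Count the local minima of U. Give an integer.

U separates as a function of x plus a function of y, so ∇U=0 decouples.
∂U/∂x = 24(x + 1)(x + 2)(x + 4) = 0 at x ∈ {-4, -2, -1}; ∂U/∂y = -4(y - 3)(y - 1)(y + 4) = 0 at y ∈ {-4, 1, 3}.
The Hessian is diagonal: diag(U_xx, U_yy). Second derivatives: U_xx(-4)=144, U_xx(-2)=-48, U_xx(-1)=72; U_yy(-4)=-140, U_yy(1)=40, U_yy(3)=-56.
Local minima occur where both diagonal entries positive: (-4, 1), (-1, 1). Count: 2.

2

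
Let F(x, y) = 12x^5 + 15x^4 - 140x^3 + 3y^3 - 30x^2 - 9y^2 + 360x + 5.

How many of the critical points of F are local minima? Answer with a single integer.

F separates as a function of x plus a function of y, so ∇F=0 decouples.
∂F/∂x = 60(x - 2)(x - 1)(x + 1)(x + 3) = 0 at x ∈ {-3, -1, 1, 2}; ∂F/∂y = 9y(y - 2) = 0 at y ∈ {0, 2}.
The Hessian is diagonal: diag(F_xx, F_yy). Second derivatives: F_xx(-3)=-2400, F_xx(-1)=720, F_xx(1)=-480, F_xx(2)=900; F_yy(0)=-18, F_yy(2)=18.
Local minima occur where both diagonal entries positive: (-1, 2), (2, 2). Count: 2.

2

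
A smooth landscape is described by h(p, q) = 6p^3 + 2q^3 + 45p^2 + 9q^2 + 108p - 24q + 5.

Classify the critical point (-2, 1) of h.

local minimum

The mixed partial ∂²h/∂p∂q is 0, so the Hessian at any point is diag(h_pp, h_qq) = diag(18(2p + 5), 6(2q + 3)).
At (-2, 1): H = diag(18, 30).
Both eigenvalues are positive, so H is positive definite: a local minimum.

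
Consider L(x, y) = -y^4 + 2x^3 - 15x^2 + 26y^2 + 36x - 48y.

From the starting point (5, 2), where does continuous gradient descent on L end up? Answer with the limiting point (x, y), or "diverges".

L is separable, so gradient descent decouples: x follows -∂L/∂x, y follows -∂L/∂y.
∂L/∂x = 6(x - 3)(x - 2); at x=5 this is 36, so x decreases.
∂L/∂y = -4(y - 3)(y - 1)(y + 4); at y=2 this is 24, so y decreases.
x converges to its nearest critical value 3 (a local min of the x-part); y converges to 1. The iterate converges to (3, 1).

(3, 1)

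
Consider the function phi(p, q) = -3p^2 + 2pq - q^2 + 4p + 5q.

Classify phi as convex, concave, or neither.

concave

phi is quadratic, so its Hessian is the constant matrix H = [[-6, 2], [2, -2]].
det(H) = 8, tr(H) = -8.
det(H) > 0 and tr(H) < 0, so H is negative definite everywhere: concave.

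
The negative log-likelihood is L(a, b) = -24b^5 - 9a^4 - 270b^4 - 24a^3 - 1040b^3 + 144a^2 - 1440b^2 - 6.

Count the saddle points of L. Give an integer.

6

L separates as a function of a plus a function of b, so ∇L=0 decouples.
∂L/∂a = -36a(a - 2)(a + 4) = 0 at a ∈ {-4, 0, 2}; ∂L/∂b = -120b(b + 2)(b + 3)(b + 4) = 0 at b ∈ {-4, -3, -2, 0}.
The Hessian is diagonal: diag(L_aa, L_bb). Second derivatives: L_aa(-4)=-864, L_aa(0)=288, L_aa(2)=-432; L_bb(-4)=960, L_bb(-3)=-360, L_bb(-2)=480, L_bb(0)=-2880.
Saddle points occur where the two diagonal entries have opposite signs: (-4, -4), (-4, -2), (0, -3), (0, 0), (2, -4), (2, -2). Count: 6.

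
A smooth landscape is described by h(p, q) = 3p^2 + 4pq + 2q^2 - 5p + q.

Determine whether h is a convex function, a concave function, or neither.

h is quadratic, so its Hessian is the constant matrix H = [[6, 4], [4, 4]].
det(H) = 8, tr(H) = 10.
det(H) > 0 and tr(H) > 0, so H is positive definite everywhere: convex.

convex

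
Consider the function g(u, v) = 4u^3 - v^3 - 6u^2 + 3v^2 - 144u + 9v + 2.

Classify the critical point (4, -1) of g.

local minimum

The mixed partial ∂²g/∂u∂v is 0, so the Hessian at any point is diag(g_uu, g_vv) = diag(12(2u - 1), 6(-v + 1)).
At (4, -1): H = diag(84, 12).
Both eigenvalues are positive, so H is positive definite: a local minimum.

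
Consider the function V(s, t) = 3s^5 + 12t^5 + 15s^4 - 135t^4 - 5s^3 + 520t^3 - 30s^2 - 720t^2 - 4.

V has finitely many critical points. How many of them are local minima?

4

V separates as a function of s plus a function of t, so ∇V=0 decouples.
∂V/∂s = 15s(s - 1)(s + 1)(s + 4) = 0 at s ∈ {-4, -1, 0, 1}; ∂V/∂t = 60t(t - 4)(t - 3)(t - 2) = 0 at t ∈ {0, 2, 3, 4}.
The Hessian is diagonal: diag(V_ss, V_tt). Second derivatives: V_ss(-4)=-900, V_ss(-1)=90, V_ss(0)=-60, V_ss(1)=150; V_tt(0)=-1440, V_tt(2)=240, V_tt(3)=-180, V_tt(4)=480.
Local minima occur where both diagonal entries positive: (-1, 2), (-1, 4), (1, 2), (1, 4). Count: 4.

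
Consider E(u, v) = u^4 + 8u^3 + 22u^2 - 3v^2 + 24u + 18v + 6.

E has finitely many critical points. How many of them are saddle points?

2

E separates as a function of u plus a function of v, so ∇E=0 decouples.
∂E/∂u = 4(u + 1)(u + 2)(u + 3) = 0 at u ∈ {-3, -2, -1}; ∂E/∂v = -6(v - 3) = 0 at v ∈ {3}.
The Hessian is diagonal: diag(E_uu, E_vv). Second derivatives: E_uu(-3)=8, E_uu(-2)=-4, E_uu(-1)=8; E_vv(3)=-6.
Saddle points occur where the two diagonal entries have opposite signs: (-3, 3), (-1, 3). Count: 2.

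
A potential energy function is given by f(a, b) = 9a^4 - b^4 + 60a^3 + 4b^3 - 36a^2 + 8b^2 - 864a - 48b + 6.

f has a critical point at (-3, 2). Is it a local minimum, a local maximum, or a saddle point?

The mixed partial ∂²f/∂a∂b is 0, so the Hessian at any point is diag(f_aa, f_bb) = diag(36(3a^2 + 10a - 2), 4(-3b^2 + 6b + 4)).
At (-3, 2): H = diag(-180, 16).
The eigenvalues have opposite signs, so H is indefinite: a saddle point.

saddle point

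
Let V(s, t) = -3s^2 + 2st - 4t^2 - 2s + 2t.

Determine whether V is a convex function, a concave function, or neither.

concave

V is quadratic, so its Hessian is the constant matrix H = [[-6, 2], [2, -8]].
det(H) = 44, tr(H) = -14.
det(H) > 0 and tr(H) < 0, so H is negative definite everywhere: concave.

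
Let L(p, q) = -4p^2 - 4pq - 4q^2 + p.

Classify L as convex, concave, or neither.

L is quadratic, so its Hessian is the constant matrix H = [[-8, -4], [-4, -8]].
det(H) = 48, tr(H) = -16.
det(H) > 0 and tr(H) < 0, so H is negative definite everywhere: concave.

concave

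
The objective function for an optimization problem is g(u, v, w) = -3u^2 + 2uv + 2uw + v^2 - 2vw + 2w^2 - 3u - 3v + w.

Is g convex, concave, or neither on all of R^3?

g is quadratic, so its Hessian is the constant matrix H = [[-6, 2, 2], [2, 2, -2], [2, -2, 4]].
Leading principal minors: -6, -16, -64.
Neither pattern holds ⇒ H is indefinite ⇒ neither convex nor concave.

neither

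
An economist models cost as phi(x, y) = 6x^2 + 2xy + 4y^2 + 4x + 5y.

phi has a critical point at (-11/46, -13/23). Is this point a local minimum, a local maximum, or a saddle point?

local minimum

The Hessian of phi is constant: H = [[12, 2], [2, 8]].
det(H) = 12·8 − 2² = 92.
det(H) > 0 and tr(H) = 20 > 0, so H is positive definite and the point is a local minimum.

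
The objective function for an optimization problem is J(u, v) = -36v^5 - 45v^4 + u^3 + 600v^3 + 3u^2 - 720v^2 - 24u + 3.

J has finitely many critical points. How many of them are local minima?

2

J separates as a function of u plus a function of v, so ∇J=0 decouples.
∂J/∂u = 3(u - 2)(u + 4) = 0 at u ∈ {-4, 2}; ∂J/∂v = -180v(v - 2)(v - 1)(v + 4) = 0 at v ∈ {-4, 0, 1, 2}.
The Hessian is diagonal: diag(J_uu, J_vv). Second derivatives: J_uu(-4)=-18, J_uu(2)=18; J_vv(-4)=21600, J_vv(0)=-1440, J_vv(1)=900, J_vv(2)=-2160.
Local minima occur where both diagonal entries positive: (2, -4), (2, 1). Count: 2.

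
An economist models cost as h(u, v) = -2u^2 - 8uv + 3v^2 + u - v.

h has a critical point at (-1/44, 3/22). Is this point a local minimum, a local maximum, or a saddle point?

The Hessian of h is constant: H = [[-4, -8], [-8, 6]].
det(H) = (-4)·6 − (-8)² = -88.
Since det(H) < 0, H is indefinite and the critical point is a saddle point.

saddle point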